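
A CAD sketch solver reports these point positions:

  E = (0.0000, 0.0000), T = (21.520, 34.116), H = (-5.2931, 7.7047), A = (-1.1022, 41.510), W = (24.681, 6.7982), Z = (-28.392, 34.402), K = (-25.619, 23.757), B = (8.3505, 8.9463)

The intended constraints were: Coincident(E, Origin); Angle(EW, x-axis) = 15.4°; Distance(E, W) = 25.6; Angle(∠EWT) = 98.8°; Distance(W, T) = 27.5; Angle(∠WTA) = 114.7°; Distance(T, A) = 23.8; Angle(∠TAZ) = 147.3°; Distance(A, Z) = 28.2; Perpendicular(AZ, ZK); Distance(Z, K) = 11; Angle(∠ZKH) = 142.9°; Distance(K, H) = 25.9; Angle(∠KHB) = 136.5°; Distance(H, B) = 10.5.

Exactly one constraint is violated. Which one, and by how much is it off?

Distance(H, B) = 10.5 — off by 3.20.

E = (0.00, 0.00) ✓; EW at 15.40° ✓; |EW| = 25.60 ✓; ∠EWT = 98.80° ✓; |WT| = 27.50 ✓; ∠WTA = 114.7° ✓; |TA| = 23.80 ✓; ∠TAZ = 147.3° ✓; |AZ| = 28.20 ✓; ∠(AZ, ZK) = 90.00° ✓; |ZK| = 11.00 ✓; ∠ZKH = 142.9° ✓; |KH| = 25.90 ✓; ∠KHB = 136.5° ✓; |HB| = 13.70 ✗.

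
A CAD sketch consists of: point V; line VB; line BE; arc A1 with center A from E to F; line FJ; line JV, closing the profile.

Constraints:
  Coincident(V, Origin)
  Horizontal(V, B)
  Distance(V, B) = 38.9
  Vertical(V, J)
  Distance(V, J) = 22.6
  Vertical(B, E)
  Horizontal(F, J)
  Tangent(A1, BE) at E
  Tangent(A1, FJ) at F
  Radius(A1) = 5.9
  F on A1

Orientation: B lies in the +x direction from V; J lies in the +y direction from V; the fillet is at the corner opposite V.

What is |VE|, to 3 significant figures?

42.3

The virtual corner opposite V is at (38.9, 22.6). Since A1 is tangent to BE there, AE ⟂ BE and the tangent condition forces AF to be normal to FJ, with radius 5.9, so the center A sits 5.9 in from both sides at A = (33.0, 16.7). That places the tangent points at E = (38.9, 16.7) on BE and F = (33.0, 22.6) on FJ. Then |VE| = |E − V| = 42.3.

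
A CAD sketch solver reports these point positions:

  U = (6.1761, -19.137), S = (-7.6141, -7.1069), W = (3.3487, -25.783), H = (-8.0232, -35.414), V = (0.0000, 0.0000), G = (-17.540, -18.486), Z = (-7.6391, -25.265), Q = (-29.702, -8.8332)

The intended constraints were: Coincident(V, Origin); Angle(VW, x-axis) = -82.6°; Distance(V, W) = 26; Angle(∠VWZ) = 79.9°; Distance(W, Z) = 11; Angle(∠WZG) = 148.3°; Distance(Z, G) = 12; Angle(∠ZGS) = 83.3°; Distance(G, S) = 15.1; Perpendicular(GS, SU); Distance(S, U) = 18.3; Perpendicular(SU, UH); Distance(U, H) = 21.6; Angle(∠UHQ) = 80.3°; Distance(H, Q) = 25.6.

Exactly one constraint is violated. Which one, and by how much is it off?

Distance(H, Q) = 25.6 — off by 8.70.

V = (0.00, 0.00) ✓; VW at -82.60° ✓; |VW| = 26.00 ✓; ∠VWZ = 79.90° ✓; |WZ| = 11.00 ✓; ∠WZG = 148.3° ✓; |ZG| = 12.00 ✓; ∠ZGS = 83.30° ✓; |GS| = 15.10 ✓; ∠(GS, SU) = 90.00° ✓; |SU| = 18.30 ✓; ∠(SU, UH) = 90.00° ✓; |UH| = 21.60 ✓; ∠UHQ = 80.30° ✓; |HQ| = 34.30 ✗.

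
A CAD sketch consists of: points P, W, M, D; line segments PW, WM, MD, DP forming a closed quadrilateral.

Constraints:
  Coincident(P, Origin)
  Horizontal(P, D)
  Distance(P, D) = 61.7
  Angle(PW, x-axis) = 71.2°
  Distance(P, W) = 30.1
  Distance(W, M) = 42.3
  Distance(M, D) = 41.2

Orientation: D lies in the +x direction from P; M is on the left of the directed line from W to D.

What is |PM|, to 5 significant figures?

64.207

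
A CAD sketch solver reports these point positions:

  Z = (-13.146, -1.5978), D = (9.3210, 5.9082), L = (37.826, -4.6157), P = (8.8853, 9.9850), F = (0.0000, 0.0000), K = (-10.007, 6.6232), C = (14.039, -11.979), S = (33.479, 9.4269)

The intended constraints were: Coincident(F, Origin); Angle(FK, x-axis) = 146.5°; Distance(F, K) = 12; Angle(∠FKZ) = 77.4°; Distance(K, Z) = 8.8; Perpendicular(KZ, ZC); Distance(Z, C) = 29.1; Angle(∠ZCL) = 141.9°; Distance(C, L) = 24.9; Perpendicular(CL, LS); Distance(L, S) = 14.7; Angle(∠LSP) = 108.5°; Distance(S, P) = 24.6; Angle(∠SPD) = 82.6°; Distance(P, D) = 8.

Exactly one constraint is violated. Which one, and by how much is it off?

Distance(P, D) = 8 — off by 3.90.

F = (0.00, 0.00) ✓; FK at 146.5° ✓; |FK| = 12.00 ✓; ∠FKZ = 77.40° ✓; |KZ| = 8.800 ✓; ∠(KZ, ZC) = 90.00° ✓; |ZC| = 29.10 ✓; ∠ZCL = 141.9° ✓; |CL| = 24.90 ✓; ∠(CL, LS) = 90.00° ✓; |LS| = 14.70 ✓; ∠LSP = 108.5° ✓; |SP| = 24.60 ✓; ∠SPD = 82.60° ✓; |PD| = 4.100 ✗.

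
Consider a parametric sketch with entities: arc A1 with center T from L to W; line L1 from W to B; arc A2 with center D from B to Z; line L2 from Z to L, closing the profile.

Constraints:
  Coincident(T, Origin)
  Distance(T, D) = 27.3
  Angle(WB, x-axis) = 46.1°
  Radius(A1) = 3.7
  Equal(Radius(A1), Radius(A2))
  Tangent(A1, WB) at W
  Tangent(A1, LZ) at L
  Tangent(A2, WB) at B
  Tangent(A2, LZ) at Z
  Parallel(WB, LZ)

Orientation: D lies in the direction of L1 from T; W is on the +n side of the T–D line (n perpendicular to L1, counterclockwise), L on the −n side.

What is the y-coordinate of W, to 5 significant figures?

2.5656

The slot axis is L1's direction at 46.1°, so u = (cos 46.1°, sin 46.1°) = (0.69340, 0.72055) and n = (−sin 46.1°, cos 46.1°) = (-0.72055, 0.69340). T is at the origin and D lies 27.3 along u from T, so D = 27.3·u = (18.930, 19.671). Tangency of A1 to both parallel lines with radius 3.7 puts W and L at T ± 3.7·n: W = (-2.6660, 2.5656), L = (2.6660, -2.5656). So W.y = 2.5656.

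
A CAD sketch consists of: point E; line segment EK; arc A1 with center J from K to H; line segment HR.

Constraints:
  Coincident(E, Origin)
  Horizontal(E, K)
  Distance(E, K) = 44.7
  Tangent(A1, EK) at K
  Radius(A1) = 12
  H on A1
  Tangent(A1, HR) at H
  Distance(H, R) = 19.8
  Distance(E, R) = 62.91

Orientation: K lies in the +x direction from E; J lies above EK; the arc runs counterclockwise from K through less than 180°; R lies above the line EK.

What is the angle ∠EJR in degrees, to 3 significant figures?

127°

Checks: E.y = 0.00, K.y = 0.00 ✓; |JK| = 12.00 ✓; |JH| = 12.00 ✓; ∠(JH, HR) = 90.00° ✓; |HR| = 19.80 ✓; |ER| = 62.91 ✓.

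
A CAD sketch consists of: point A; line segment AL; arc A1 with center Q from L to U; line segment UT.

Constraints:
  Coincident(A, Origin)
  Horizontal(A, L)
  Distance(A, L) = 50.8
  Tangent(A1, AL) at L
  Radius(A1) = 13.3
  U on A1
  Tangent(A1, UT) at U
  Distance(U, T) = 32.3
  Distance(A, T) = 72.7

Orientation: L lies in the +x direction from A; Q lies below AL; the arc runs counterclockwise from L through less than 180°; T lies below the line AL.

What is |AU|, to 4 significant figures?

43.79

A is at the origin; AL is horizontal with |AL| = 50.8 and L on the +x side, so L = (50.80, 0.000). The tangent condition forces QL to be normal to AL, so Q = L + (0, -13.3) = (50.80, -13.30). Since QU ⟂ UT (tangency), |QT| = √(13.3² + 32.3²) = 34.93 regardless of where U sits on A1. So T lies on both circle(A, 72.7) and circle(Q, 34.93); the below-AL intersection is T = (54.58, -48.03). U is the foot of the tangent from T: U = (39.12, -19.66).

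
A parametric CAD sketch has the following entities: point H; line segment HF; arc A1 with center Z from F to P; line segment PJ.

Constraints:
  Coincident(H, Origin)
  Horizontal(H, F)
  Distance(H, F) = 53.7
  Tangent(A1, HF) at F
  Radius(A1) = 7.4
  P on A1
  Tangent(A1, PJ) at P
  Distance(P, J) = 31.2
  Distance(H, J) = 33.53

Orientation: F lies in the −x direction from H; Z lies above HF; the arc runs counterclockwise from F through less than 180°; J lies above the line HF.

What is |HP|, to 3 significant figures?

48.9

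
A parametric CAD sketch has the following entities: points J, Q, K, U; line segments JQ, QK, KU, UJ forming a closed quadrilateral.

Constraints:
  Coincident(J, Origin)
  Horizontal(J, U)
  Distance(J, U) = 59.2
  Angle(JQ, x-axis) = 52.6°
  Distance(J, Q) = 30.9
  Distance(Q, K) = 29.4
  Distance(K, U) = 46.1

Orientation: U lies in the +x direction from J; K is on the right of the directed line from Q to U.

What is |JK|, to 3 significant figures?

14.0

J is at the origin; J and U share the same y with |JU| = 59.2 and U in +x, so U = (59.2, 0). JQ runs at 52.6° with |JQ| = 30.9, so Q = (18.8, 24.5). K is determined by |QK| = 29.4 and |KU| = 46.1 together: it lies at the intersection of circle(Q, 29.4) and circle(U, 46.1). With |QU| = 47.3, the foot of the radical line on QU is 10.3 from Q and the perpendicular offset is √(29.4² − 10.3²) = 27.5. Taking the right-of-QU solution: K = (13.3, -4.34).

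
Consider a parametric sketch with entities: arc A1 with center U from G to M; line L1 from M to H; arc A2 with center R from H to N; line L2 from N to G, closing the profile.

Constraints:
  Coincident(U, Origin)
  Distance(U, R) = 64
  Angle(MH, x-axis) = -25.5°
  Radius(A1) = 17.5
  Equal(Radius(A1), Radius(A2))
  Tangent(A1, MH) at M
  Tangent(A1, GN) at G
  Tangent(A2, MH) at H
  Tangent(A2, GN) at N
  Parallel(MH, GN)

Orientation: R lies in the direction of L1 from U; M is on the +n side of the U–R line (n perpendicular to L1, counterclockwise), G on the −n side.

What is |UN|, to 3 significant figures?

66.3

The slot axis is L1's direction at -25.5°, so u = (cos -25.5°, sin -25.5°) = (0.903, -0.431) and n = (−sin -25.5°, cos -25.5°) = (0.431, 0.903). U is at the origin and R lies 64.0 along u from U, so R = 64.0·u = (57.8, -27.6). Tangency of A1 to both parallel lines with radius 17.5 puts M and G at U ± 17.5·n: M = (7.53, 15.8), G = (-7.53, -15.8). Equal radii place H and N the same way about R: H = R + 17.5·n = (65.3, -11.8), N = R − 17.5·n = (50.2, -43.3). Then |UN| = |N − U| = 66.3.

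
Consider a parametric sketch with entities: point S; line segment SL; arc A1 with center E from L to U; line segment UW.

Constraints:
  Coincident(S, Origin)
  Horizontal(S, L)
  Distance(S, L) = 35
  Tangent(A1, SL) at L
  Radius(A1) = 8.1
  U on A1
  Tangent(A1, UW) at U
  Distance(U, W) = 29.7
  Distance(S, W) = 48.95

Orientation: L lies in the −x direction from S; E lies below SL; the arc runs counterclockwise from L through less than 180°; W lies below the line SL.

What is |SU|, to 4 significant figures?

43.90

Checks: |EU| = 8.100 ✓; ∠(EU, UW) = 90.00° ✓; |UW| = 29.70 ✓; |SW| = 48.95 ✓.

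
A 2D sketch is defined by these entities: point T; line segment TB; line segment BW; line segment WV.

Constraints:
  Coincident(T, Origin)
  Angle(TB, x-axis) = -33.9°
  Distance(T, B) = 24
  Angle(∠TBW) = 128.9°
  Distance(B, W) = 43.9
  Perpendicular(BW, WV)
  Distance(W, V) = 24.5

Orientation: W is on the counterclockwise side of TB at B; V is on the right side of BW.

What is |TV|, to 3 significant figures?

73.1

T is at the origin; TB runs at -33.9° with length 24.0, so B = 24.0·(cos -33.9°, sin -33.9°) = (19.9, -13.4). ∠TBW = 128.9°, so BW runs at -33.9° + (180° − 128.9°) = 17.2° from the x-axis; with |BW| = 43.9, W = B + 43.9·(cos 17.2°, sin 17.2°) = (61.9, -0.404). The perpendicularity gives WV at right angles to BW; with |WV| = 24.5 on the right of BW, V = W + 24.5·(0.296, -0.955) = (69.1, -23.8). Then |TV| = |V − T| = 73.1.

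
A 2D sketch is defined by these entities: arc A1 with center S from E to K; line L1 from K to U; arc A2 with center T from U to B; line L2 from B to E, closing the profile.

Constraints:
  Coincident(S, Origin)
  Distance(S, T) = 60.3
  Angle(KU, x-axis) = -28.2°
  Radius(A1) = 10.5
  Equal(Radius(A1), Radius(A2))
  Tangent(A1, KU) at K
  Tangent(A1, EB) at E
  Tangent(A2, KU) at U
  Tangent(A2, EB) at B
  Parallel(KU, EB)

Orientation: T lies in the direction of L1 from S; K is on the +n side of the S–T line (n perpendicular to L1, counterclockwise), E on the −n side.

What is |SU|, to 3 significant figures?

61.2

The slot axis is L1's direction at -28.2°, so u = (cos -28.2°, sin -28.2°) = (0.881, -0.473) and n = (−sin -28.2°, cos -28.2°) = (0.473, 0.881). S is at the origin and T lies 60.3 along u from S, so T = 60.3·u = (53.1, -28.5). Tangency of A1 to both parallel lines with radius 10.5 puts K and E at S ± 10.5·n: K = (4.96, 9.25), E = (-4.96, -9.25). Equal radii place U and B the same way about T: U = T + 10.5·n = (58.1, -19.2), B = T − 10.5·n = (48.2, -37.7). Then |SU| = |U − S| = 61.2.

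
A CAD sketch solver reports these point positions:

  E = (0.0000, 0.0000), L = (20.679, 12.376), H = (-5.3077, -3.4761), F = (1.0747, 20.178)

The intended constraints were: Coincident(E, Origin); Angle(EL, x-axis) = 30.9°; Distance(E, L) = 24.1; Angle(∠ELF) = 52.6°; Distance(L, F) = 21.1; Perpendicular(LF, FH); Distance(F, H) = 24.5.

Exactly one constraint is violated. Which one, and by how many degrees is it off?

Perpendicular(LF, FH) — off by 6.60°.

E = (0.00, 0.00) ✓; EL at 30.90° ✓; |EL| = 24.10 ✓; ∠ELF = 52.60° ✓; |LF| = 21.10 ✓; ∠(LF, FH) = 96.60° ✗; |FH| = 24.50 ✓.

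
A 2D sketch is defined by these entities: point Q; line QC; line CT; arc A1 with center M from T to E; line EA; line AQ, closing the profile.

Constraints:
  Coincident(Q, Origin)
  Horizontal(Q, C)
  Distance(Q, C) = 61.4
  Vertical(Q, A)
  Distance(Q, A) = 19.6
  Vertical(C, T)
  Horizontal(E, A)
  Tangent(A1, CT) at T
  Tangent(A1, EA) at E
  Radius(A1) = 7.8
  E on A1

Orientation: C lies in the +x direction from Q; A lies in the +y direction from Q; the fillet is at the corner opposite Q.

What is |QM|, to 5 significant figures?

54.884

QA is vertical with |QA| = 19.6 and A on the +y side, so A = (0.0000, 19.600). The virtual corner opposite Q is at (61.400, 19.600). A1 meets CT tangentially, so MT is at right angles to CT and since A1 is tangent to EA there, ME ⟂ EA, with radius 7.8, so the center M sits 7.8 in from both sides at M = (53.600, 11.800). Then |QM| = |M − Q| = 54.884.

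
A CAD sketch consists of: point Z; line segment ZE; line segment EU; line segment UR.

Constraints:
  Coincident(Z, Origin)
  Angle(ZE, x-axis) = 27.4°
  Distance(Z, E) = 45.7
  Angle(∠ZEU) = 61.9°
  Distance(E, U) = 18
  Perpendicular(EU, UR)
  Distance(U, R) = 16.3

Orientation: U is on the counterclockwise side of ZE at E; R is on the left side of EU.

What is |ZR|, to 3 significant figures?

24.3

Z is at the origin; ZE runs at 27.4° with length 45.7, so E = 45.7·(cos 27.4°, sin 27.4°) = (40.6, 21.0). ∠ZEU = 61.9°, so EU runs at 27.4° + (180° − 61.9°) = 146° from the x-axis; with |EU| = 18.0, U = E + 18.0·(cos 146°, sin 146°) = (25.7, 31.2). EU ⟂ UR; with |UR| = 16.3 on the left of EU, R = U + 16.3·(-0.566, -0.824) = (16.5, 17.8). Then |ZR| = |R − Z| = 24.3.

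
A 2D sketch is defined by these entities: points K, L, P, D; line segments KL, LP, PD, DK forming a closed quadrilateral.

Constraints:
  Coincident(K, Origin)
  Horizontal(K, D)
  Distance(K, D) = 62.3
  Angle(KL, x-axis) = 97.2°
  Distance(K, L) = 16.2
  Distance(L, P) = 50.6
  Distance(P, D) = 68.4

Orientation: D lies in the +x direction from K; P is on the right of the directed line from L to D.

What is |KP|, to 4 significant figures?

34.41

K is at the origin; K and D share the same y with |KD| = 62.3 and D in +x, so D = (62.3, 0). KL runs at 97.2° with |KL| = 16.2, so L = (-2.030, 16.07). P is determined by |LP| = 50.6 and |PD| = 68.4 together: it lies at the intersection of circle(L, 50.6) and circle(D, 68.4). With |LD| = 66.31, the foot of the radical line on LD is 17.18 from L and the perpendicular offset is √(50.6² − 17.18²) = 47.59. Taking the right-of-LD solution: P = (3.102, -34.27).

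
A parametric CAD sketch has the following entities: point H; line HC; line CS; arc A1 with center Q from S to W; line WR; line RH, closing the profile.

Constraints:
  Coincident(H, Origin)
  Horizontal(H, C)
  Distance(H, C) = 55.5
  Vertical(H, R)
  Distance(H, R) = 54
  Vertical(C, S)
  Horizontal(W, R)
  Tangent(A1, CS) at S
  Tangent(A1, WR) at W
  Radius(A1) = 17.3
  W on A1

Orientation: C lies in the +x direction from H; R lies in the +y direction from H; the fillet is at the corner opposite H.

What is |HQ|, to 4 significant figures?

52.97

H and R share the same x with |HR| = 54.0 and R on the +y side, so R = (0.000, 54.00). The virtual corner opposite H is at (55.50, 54.00). Tangency of A1 to CS means the radius QS is perpendicular to CS and tangency of A1 to WR means the radius QW is perpendicular to WR, with radius 17.3, so the center Q sits 17.3 in from both sides at Q = (38.20, 36.70). Then |HQ| = |Q − H| = 52.97.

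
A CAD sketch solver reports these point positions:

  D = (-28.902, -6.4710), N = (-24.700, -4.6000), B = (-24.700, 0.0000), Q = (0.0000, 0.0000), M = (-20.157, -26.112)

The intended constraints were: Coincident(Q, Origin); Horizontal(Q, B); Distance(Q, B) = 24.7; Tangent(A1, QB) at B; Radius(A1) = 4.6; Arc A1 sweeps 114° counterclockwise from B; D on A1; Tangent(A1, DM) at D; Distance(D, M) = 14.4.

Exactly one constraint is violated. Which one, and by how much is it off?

Distance(D, M) = 14.4 — off by 7.10.

Q = (0.00, 0.00) ✓; Q.y = 0.00, B.y = 0.00 ✓; |QB| = 24.70 ✓; ∠(NB, BQ) = 90.00° ✓; |NB| = 4.600 ✓; bearing(N→D) − bearing(N→B) = 114.0° ✓; |ND| = 4.600 ✓; ∠(ND, DM) = 90.00° ✓; |DM| = 21.50 ✗.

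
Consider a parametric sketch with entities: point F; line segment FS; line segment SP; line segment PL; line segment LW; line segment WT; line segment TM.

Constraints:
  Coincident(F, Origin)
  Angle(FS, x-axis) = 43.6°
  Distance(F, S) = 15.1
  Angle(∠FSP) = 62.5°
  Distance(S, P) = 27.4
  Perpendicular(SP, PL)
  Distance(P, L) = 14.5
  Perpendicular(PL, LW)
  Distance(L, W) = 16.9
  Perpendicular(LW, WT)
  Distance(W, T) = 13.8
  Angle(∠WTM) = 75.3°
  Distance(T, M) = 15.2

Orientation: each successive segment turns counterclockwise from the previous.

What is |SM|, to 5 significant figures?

25.611

LW ⟂ WT, so WT runs at 71.100°; with |WT| = 13.8, T = (0.77436, 13.152). ∠WTM = 75.3° gives TM at 175.80° from the x-axis; with |TM| = 15.2, M = (-14.385, 14.265). Then |SM| = |M − S| = 25.611.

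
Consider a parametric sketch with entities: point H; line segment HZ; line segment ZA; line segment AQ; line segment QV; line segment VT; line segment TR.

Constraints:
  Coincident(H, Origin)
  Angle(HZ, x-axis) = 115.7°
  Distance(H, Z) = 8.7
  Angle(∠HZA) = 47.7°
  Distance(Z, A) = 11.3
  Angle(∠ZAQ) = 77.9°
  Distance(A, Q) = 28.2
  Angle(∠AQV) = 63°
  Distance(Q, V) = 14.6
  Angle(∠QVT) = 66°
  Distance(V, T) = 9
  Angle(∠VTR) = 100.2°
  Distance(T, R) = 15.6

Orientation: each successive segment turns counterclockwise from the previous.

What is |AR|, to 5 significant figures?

26.737

∠QVT = 66.0° gives VT at -138.90° from the x-axis; with |VT| = 9.0, T = (8.6991, 0.55199). ∠VTR = 100.2° gives TR at -59.100° from the x-axis; with |TR| = 15.6, R = (16.710, -12.834). Then |AR| = |R − A| = 26.737.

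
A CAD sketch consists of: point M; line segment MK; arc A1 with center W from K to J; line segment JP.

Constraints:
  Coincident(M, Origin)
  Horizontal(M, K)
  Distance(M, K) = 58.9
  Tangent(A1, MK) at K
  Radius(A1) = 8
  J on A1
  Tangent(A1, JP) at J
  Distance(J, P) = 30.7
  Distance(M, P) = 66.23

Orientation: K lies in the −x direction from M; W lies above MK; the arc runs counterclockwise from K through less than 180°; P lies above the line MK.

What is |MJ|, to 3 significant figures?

51.7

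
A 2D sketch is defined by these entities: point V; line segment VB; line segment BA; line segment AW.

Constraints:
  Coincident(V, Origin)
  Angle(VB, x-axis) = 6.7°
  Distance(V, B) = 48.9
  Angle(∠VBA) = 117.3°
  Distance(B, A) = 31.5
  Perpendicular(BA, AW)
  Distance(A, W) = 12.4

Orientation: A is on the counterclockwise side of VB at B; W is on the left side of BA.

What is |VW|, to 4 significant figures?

62.23

∠VBA = 117.3°, so BA runs at 6.7° + (180° − 117.3°) = 69.40° from the x-axis; with |BA| = 31.5, A = B + 31.5·(cos 69.40°, sin 69.40°) = (59.65, 35.19). The perpendicularity gives AW at right angles to BA; with |AW| = 12.4 on the left of BA, W = A + 12.4·(-0.9361, 0.3518) = (48.04, 39.55). Then |VW| = |W − V| = 62.23.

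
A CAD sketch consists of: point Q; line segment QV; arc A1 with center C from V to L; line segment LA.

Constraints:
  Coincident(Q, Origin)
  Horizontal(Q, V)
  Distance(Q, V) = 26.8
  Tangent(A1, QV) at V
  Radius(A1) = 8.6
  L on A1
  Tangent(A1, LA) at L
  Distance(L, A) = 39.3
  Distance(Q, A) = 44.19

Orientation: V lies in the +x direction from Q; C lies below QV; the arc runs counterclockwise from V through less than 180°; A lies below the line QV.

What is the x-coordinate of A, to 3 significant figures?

7.02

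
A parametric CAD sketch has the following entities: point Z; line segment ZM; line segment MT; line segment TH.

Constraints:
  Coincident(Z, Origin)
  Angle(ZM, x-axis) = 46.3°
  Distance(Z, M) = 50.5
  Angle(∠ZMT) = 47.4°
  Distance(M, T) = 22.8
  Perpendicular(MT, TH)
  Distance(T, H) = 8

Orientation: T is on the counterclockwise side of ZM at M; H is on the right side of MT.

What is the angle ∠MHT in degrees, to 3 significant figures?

70.7°

Z is at the origin; ZM runs at 46.3° with length 50.5, so M = 50.5·(cos 46.3°, sin 46.3°) = (34.9, 36.5). ∠ZMT = 47.4°, so MT runs at 46.3° + (180° − 47.4°) = 179° from the x-axis; with |MT| = 22.8, T = M + 22.8·(cos 179°, sin 179°) = (12.1, 36.9). MT is perpendicular to TH; with |TH| = 8.0 on the right of MT, H = T + 8.0·(0.0192, 1.00) = (12.2, 44.9). Then cos ∠MHT = HM·HT / (|HM||HT|), giving 70.7°.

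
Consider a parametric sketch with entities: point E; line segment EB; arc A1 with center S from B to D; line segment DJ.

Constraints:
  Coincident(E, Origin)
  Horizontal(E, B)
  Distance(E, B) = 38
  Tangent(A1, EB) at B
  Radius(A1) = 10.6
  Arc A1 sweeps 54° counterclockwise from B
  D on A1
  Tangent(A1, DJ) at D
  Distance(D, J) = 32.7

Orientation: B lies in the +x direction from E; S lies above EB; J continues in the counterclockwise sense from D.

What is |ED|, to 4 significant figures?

46.78

E is at the origin; E and B share the same y with |EB| = 38.0 and B on the +x side, so B = (38.00, 0.000). A1 meets EB tangentially, so SB is at right angles to EB, so S = B + (0, 10.6) = (38.00, 10.60). On A1, B sits at bearing -90° from S; a 54° counterclockwise sweep puts D at bearing -36°, so D = S + 10.6·(cos -36°, sin -36°) = (46.58, 4.369). Then |ED| = |D − E| = 46.78.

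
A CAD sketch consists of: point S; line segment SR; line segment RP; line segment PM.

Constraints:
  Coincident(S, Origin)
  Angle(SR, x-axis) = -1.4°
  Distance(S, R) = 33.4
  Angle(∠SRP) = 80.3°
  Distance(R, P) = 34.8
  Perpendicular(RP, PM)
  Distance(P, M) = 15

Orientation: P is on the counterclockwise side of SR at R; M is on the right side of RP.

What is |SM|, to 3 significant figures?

56.1

S is at the origin; SR runs at -1.4° with length 33.4, so R = 33.4·(cos -1.4°, sin -1.4°) = (33.4, -0.816). ∠SRP = 80.3°, so RP runs at -1.4° + (180° − 80.3°) = 98.3° from the x-axis; with |RP| = 34.8, P = R + 34.8·(cos 98.3°, sin 98.3°) = (28.4, 33.6). The perpendicularity gives PM at right angles to RP; with |PM| = 15.0 on the right of RP, M = P + 15.0·(0.990, 0.144) = (43.2, 35.8). Then |SM| = |M − S| = 56.1.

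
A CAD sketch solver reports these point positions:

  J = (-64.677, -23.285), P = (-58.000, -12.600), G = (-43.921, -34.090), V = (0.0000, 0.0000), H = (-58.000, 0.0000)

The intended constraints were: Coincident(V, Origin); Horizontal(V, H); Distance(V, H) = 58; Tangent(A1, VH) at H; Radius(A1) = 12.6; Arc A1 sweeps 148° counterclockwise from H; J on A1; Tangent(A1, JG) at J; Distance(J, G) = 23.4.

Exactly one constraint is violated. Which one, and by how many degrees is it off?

Tangent(A1, JG) at J — off by 4.50°.

V = (0.00, 0.00) ✓; V.y = 0.00, H.y = 0.00 ✓; |VH| = 58.00 ✓; ∠(PH, HV) = 90.00° ✓; |PH| = 12.60 ✓; bearing(P→J) − bearing(P→H) = 148.0° ✓; |PJ| = 12.60 ✓; ∠(PJ, JG) = 85.50° ✗; |JG| = 23.40 ✓.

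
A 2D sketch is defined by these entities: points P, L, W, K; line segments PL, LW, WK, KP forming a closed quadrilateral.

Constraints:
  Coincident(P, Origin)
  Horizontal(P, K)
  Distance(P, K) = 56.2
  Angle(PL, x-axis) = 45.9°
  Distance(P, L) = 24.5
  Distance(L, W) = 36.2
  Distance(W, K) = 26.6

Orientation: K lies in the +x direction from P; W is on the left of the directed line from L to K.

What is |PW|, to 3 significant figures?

58.4

P is at the origin; P and K share the same y with |PK| = 56.2 and K in +x, so K = (56.2, 0). PL runs at 45.9° with |PL| = 24.5, so L = (17.0, 17.6). W is determined by |LW| = 36.2 and |WK| = 26.6 together: it lies at the intersection of circle(L, 36.2) and circle(K, 26.6). With |LK| = 42.9, the foot of the radical line on LK is 28.5 from L and the perpendicular offset is √(36.2² − 28.5²) = 22.3. Taking the left-of-LK solution: W = (52.2, 26.3).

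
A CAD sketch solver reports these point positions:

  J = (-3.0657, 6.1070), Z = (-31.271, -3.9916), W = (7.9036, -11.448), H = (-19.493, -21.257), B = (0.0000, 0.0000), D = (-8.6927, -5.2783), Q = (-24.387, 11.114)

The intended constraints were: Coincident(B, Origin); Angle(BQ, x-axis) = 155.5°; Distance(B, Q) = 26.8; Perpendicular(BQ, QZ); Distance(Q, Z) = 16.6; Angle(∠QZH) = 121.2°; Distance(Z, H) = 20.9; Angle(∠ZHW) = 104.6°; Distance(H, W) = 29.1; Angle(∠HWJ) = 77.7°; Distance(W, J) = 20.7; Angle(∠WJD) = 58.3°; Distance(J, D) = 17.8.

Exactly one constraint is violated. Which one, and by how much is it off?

Distance(J, D) = 17.8 — off by 5.10.

B = (0.00, 0.00) ✓; BQ at 155.5° ✓; |BQ| = 26.80 ✓; ∠(BQ, QZ) = 90.00° ✓; |QZ| = 16.60 ✓; ∠QZH = 121.2° ✓; |ZH| = 20.90 ✓; ∠ZHW = 104.6° ✓; |HW| = 29.10 ✓; ∠HWJ = 77.70° ✓; |WJ| = 20.70 ✓; ∠WJD = 58.30° ✓; |JD| = 12.70 ✗.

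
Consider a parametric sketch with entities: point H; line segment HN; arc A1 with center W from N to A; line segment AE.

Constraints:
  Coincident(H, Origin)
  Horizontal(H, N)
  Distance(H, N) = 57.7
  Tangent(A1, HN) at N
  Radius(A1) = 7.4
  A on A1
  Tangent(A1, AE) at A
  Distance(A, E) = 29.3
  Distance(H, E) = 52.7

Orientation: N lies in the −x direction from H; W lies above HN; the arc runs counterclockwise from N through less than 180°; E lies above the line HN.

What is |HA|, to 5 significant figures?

50.941

H is at the origin; HN is horizontal with |HN| = 57.7 and N on the −x side, so N = (-57.700, 0.0000). A1 meets HN tangentially, so WN is at right angles to HN, so W = N + (0, 7.4) = (-57.700, 7.4000). Since WA ⟂ AE (tangency), |WE| = √(7.4² + 29.3²) = 30.220 regardless of where A sits on A1. So E lies on both circle(H, 52.7) and circle(W, 30.220); the above-HN intersection is E = (-41.275, 32.767). A is the foot of the tangent from E: A = (-50.693, 5.0215).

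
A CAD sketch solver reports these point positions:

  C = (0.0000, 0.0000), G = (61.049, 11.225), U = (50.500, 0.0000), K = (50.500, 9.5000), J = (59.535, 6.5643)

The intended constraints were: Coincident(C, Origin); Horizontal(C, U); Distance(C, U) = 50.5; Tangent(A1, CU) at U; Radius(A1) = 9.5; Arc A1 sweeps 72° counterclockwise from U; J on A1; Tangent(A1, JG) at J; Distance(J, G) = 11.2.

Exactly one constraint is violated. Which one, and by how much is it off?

Distance(J, G) = 11.2 — off by 6.30.

C = (0.00, 0.00) ✓; C.y = 0.00, U.y = 0.00 ✓; |CU| = 50.50 ✓; ∠(KU, UC) = 90.00° ✓; |KU| = 9.500 ✓; bearing(K→J) − bearing(K→U) = 72.00° ✓; |KJ| = 9.500 ✓; ∠(KJ, JG) = 90.00° ✓; |JG| = 4.900 ✗.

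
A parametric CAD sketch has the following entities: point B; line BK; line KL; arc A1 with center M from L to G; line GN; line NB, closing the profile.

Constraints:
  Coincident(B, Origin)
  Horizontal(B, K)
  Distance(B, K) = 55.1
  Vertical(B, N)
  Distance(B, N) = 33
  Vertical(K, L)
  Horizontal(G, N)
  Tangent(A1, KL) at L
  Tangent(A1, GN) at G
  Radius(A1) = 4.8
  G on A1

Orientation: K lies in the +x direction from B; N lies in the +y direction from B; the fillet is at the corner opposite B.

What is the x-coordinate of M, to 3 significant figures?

50.3

B is at the origin; B and K share the same y with |BK| = 55.1 and K on the +x side, so K = (55.1, 0.00). BN is vertical with |BN| = 33.0 and N on the +y side, so N = (0.00, 33.0). The virtual corner opposite B is at (55.1, 33.0). A1 meets KL tangentially, so ML is at right angles to KL and since A1 is tangent to GN there, MG ⟂ GN, with radius 4.8, so the center M sits 4.8 in from both sides at M = (50.3, 28.2). So M.x = 50.3.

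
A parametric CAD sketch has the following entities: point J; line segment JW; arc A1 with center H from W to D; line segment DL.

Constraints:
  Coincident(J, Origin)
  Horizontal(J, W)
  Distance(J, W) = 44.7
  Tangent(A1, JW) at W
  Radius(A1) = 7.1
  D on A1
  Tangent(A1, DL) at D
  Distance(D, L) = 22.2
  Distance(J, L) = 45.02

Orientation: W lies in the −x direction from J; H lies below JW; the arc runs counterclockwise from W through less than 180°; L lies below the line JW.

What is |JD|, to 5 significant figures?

51.345

Checks: |JW| = 44.70 ✓; |HD| = 7.100 ✓; ∠(HD, DL) = 90.00° ✓; |DL| = 22.20 ✓; |JL| = 45.02 ✓.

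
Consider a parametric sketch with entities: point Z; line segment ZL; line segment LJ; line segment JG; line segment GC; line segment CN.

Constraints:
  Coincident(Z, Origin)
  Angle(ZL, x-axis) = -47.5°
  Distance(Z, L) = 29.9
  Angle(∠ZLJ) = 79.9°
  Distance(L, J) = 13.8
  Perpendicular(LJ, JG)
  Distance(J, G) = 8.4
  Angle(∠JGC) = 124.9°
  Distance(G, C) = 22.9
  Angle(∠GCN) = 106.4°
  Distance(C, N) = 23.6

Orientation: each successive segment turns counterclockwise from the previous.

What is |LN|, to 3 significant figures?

24.4

Z is at the origin; ZL runs at -47.5° with length 29.9, so L = (20.2, -22.0). ∠ZLJ = 79.9° gives LJ at 52.6° from the x-axis; with |LJ| = 13.8, J = (28.6, -11.1). The perpendicularity gives JG at right angles to LJ, so JG runs at 143°; with |JG| = 8.4, G = (21.9, -5.98). ∠JGC = 124.9° gives GC at -162° from the x-axis; with |GC| = 22.9, C = (0.0929, -12.9). ∠GCN = 106.4° gives CN at -88.7° from the x-axis; with |CN| = 23.6, N = (0.628, -36.5). Then |LN| = |N − L| = 24.4.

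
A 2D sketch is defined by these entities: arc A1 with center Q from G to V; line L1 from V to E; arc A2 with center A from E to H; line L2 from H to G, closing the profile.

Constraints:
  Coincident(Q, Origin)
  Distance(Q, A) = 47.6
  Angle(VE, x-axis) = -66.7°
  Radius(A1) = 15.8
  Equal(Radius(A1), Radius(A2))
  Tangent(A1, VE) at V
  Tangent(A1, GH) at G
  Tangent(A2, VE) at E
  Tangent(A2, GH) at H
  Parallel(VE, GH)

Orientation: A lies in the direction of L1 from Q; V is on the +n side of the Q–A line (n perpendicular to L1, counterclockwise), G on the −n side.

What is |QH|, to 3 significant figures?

50.2

Tangency of A1 to both parallel lines with radius 15.8 puts V and G at Q ± 15.8·n: V = (14.5, 6.25), G = (-14.5, -6.25). Equal radii place E and H the same way about A: E = A + 15.8·n = (33.3, -37.5), H = A − 15.8·n = (4.32, -50.0). Then |QH| = |H − Q| = 50.2.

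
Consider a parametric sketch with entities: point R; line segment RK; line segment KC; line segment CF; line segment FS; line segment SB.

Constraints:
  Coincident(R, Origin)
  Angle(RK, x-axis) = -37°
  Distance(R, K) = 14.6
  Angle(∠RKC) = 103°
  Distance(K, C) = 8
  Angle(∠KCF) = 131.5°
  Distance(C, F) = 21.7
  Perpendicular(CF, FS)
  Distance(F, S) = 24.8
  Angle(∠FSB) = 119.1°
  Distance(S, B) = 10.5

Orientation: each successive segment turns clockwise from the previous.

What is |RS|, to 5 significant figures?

19.774

R is at the origin; RK runs at -37.0° with length 14.6, so K = (11.660, -8.7865). ∠RKC = 103.0° gives KC at -114.00° from the x-axis; with |KC| = 8.0, C = (8.4062, -16.095). ∠KCF = 131.5° gives CF at -162.50° from the x-axis; with |CF| = 21.7, F = (-12.289, -22.620). The perpendicularity gives FS at right angles to CF, so FS runs at 107.50°; with |FS| = 24.8, S = (-19.747, 1.0320). Then |RS| = |S − R| = 19.774.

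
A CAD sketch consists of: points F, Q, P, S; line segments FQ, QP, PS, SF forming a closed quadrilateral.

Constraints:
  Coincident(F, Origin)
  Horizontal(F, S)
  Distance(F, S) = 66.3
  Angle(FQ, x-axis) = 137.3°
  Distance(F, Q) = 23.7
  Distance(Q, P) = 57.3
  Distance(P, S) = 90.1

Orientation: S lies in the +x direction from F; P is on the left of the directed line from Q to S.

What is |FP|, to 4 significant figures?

68.25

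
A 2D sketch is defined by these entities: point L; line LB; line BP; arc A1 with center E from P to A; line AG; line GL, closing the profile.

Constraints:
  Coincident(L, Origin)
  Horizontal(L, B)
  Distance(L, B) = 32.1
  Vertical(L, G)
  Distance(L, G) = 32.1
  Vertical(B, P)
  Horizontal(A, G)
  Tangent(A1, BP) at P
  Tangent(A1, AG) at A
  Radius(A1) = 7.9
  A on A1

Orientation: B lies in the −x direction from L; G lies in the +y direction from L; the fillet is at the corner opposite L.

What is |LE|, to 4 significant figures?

34.22

L is at the origin; L and B share the same y with |LB| = 32.1 and B on the −x side, so B = (-32.10, 0.000). LG is vertical with |LG| = 32.1 and G on the +y side, so G = (0.000, 32.10). The virtual corner opposite L is at (-32.10, 32.10). Tangency of A1 to BP means the radius EP is perpendicular to BP and A1 meets AG tangentially, so EA is at right angles to AG, with radius 7.9, so the center E sits 7.9 in from both sides at E = (-24.20, 24.20). Then |LE| = |E − L| = 34.22.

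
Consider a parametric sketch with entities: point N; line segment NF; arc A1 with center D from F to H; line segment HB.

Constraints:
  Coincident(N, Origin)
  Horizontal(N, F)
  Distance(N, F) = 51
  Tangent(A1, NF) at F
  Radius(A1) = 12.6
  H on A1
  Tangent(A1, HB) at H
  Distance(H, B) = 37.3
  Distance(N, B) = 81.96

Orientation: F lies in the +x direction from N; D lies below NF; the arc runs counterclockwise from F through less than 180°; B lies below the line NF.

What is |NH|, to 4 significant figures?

46.32

Checks: N.y = 0.00, F.y = 0.00 ✓; |DH| = 12.60 ✓; ∠(DH, HB) = 90.00° ✓; |HB| = 37.30 ✓; |NB| = 81.96 ✓.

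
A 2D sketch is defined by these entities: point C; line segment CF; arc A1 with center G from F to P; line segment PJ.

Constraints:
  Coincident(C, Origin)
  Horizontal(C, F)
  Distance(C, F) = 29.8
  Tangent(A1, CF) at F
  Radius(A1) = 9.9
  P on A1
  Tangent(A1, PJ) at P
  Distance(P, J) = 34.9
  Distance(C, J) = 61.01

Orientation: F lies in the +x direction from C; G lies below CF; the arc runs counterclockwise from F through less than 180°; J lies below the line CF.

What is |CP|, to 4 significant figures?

26.87

Checks: |GP| = 9.900 ✓; ∠(GP, PJ) = 90.00° ✓; |PJ| = 34.90 ✓; |CJ| = 61.01 ✓.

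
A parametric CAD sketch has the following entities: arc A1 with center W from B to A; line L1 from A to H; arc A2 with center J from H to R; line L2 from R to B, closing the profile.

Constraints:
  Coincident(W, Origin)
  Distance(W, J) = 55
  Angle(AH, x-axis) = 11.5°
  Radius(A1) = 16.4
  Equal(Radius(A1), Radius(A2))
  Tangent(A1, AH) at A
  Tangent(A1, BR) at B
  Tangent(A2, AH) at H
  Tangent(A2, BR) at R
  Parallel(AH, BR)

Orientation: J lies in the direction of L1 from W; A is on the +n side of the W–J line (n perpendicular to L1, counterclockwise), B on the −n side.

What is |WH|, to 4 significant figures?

57.39

Tangency of A1 to both parallel lines with radius 16.4 puts A and B at W ± 16.4·n: A = (-3.270, 16.07), B = (3.270, -16.07). Equal radii place H and R the same way about J: H = J + 16.4·n = (50.63, 27.04), R = J − 16.4·n = (57.17, -5.106). Then |WH| = |H − W| = 57.39.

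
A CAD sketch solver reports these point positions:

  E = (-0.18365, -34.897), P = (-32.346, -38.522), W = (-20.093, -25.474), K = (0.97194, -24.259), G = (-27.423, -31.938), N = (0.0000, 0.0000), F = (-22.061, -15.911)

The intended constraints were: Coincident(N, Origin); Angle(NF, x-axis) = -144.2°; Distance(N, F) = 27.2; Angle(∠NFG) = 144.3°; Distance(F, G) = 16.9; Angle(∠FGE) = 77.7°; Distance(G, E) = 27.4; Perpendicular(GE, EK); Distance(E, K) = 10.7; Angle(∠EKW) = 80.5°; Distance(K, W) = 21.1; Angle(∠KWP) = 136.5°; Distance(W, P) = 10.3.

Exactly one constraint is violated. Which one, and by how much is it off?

Distance(W, P) = 10.3 — off by 7.60.

N = (0.00, 0.00) ✓; NF at -144.2° ✓; |NF| = 27.20 ✓; ∠NFG = 144.3° ✓; |FG| = 16.90 ✓; ∠FGE = 77.70° ✓; |GE| = 27.40 ✓; ∠(GE, EK) = 90.00° ✓; |EK| = 10.70 ✓; ∠EKW = 80.50° ✓; |KW| = 21.10 ✓; ∠KWP = 136.5° ✓; |WP| = 17.90 ✗.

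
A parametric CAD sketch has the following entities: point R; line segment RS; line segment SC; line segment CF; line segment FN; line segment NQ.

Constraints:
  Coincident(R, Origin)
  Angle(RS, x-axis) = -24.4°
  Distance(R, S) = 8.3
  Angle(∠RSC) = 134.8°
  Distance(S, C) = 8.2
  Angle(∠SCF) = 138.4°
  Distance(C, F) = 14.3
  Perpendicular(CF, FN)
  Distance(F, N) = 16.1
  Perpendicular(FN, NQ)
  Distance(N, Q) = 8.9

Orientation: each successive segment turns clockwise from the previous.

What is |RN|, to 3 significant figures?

21.0

R is at the origin; RS runs at -24.4° with length 8.3, so S = (7.56, -3.43). ∠RSC = 134.8° gives SC at -69.6° from the x-axis; with |SC| = 8.2, C = (10.4, -11.1). ∠SCF = 138.4° gives CF at -111° from the x-axis; with |CF| = 14.3, F = (5.25, -24.4). CF ⟂ FN, so FN runs at 159°; with |FN| = 16.1, N = (-9.76, -18.6). Then |RN| = |N − R| = 21.0.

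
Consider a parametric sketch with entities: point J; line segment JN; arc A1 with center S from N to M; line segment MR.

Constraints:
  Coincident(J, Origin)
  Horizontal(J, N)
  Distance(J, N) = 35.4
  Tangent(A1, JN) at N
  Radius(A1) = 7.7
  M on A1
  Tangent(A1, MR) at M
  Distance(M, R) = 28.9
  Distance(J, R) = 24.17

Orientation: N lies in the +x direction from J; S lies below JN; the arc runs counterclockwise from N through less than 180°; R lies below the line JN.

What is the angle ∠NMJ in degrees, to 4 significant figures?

153.8°

Checks: |SN| = 7.700 ✓; |SM| = 7.700 ✓; ∠(SM, MR) = 90.00° ✓; |MR| = 28.90 ✓; |JR| = 24.17 ✓.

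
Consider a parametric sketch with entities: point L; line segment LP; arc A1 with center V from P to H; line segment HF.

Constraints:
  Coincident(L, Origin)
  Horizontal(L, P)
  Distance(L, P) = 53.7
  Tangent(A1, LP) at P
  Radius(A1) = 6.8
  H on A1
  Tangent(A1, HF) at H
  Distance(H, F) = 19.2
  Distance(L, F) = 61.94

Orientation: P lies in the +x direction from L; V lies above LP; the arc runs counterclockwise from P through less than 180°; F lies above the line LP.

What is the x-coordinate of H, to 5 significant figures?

60.303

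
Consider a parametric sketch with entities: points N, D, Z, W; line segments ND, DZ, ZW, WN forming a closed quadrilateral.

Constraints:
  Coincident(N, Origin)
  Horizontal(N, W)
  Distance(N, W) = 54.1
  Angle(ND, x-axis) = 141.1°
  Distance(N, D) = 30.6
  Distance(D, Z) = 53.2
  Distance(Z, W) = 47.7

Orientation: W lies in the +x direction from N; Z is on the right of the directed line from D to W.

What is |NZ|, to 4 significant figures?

23.66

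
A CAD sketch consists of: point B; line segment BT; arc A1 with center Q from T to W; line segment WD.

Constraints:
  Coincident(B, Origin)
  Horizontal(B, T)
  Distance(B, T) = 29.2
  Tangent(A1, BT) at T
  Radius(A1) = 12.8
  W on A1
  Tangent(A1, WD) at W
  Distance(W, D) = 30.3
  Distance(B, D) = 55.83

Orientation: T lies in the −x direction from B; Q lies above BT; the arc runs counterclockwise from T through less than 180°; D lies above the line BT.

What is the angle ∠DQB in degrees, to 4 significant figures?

119.1°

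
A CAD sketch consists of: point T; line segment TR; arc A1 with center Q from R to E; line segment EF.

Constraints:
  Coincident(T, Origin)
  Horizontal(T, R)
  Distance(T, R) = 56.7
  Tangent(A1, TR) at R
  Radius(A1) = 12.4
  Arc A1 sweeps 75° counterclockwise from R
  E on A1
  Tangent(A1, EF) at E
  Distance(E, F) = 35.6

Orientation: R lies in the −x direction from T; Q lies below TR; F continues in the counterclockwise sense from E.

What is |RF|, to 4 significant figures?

48.46

T is at the origin; T and R share the same y with |TR| = 56.7 and R on the −x side, so R = (-56.70, 0.000). The tangent condition forces QR to be normal to TR, so Q = R + (0, -12.4) = (-56.70, -12.40). On A1, R sits at bearing 90° from Q; a 75° counterclockwise sweep puts E at bearing 165°, so E = Q + 12.4·(cos 165°, sin 165°) = (-68.68, -9.191). Since A1 is tangent to EF there, QE ⟂ EF, so EF runs along (−sin 165°, cos 165°); with |EF| = 35.6, F = (-77.89, -43.58). Then |RF| = |F − R| = 48.46.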